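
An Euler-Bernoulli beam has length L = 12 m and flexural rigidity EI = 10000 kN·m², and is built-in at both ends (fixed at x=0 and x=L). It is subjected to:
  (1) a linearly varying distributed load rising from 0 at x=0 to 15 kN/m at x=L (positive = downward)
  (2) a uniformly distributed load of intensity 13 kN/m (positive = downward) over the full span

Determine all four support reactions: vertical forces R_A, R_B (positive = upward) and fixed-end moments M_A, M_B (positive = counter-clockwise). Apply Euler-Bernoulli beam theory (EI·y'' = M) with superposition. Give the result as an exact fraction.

Load 1 — triangular load w₀=15 kN/m (0→w₀ over full span):
  R_A = 3w₀L/20 = 3·15·12/20 = 27 kN
  M_A = w₀L²/30 = 15·12²/30 = 72 kN·m
  R_B = 7w₀L/20 = 7·15·12/20 = 63 kN
  M_B = -w₀L²/20 = -15·12²/20 = -108 kN·m
Load 2 — uniform load w=13 kN/m over full span:
  R_A = wL/2 = 13·12/2 = 78 kN
  M_A = wL²/12 = 13·12²/12 = 156 kN·m
  R_B = wL/2 = 13·12/2 = 78 kN
  M_B = -wL²/12 = -13·12²/12 = -156 kN·m
Superposition: R_A = 105 kN, M_A = 228 kN·m, R_B = 141 kN, M_B = -264 kN·m

R_A = 105 kN, M_A = 228 kN·m, R_B = 141 kN, M_B = -264 kN·m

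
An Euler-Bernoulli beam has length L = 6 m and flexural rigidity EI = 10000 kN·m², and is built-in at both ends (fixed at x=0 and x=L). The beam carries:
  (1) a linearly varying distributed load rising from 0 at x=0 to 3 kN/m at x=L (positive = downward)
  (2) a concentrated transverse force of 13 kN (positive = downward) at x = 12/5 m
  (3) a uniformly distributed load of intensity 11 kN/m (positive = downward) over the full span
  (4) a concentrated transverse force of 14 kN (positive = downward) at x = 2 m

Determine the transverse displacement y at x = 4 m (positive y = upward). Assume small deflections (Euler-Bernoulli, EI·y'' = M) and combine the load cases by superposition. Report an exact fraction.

y(4) = -31691/6328125 m

Load 1 — triangular load w₀=3 kN/m (0→w₀ over full span):
  y_1 = -w₀x²(L-x)²(x+2L)/(120LEI) = -3·4²·(6-4)²·(4+2·6)/(120·6·10000) = -4/9375 m
Load 2 — point force P=13 kN at a=12/5 m (b=L-a=18/5):
  y_2 = -Pa²(L-x)²(3bL-(3b+a)(L-x))/(6L³EI)  [x>a] = -13·(12/5)²·(6-4)²·(3·(18/5)·6-(3·(18/5)+(12/5))·(6-4))/(6·6³·10000) = -208/234375 m
Load 3 — uniform load w=11 kN/m over full span:
  y_3 = -wx²(L-x)²/(24EI) = -11·4²·(6-4)²/(24·10000) = -11/3750 m
Load 4 — point force P=14 kN at a=2 m (b=L-a=4):
  y_4 = -Pa²(L-x)²(3bL-(3b+a)(L-x))/(6L³EI)  [x>a] = -14·2²·(6-4)²·(3·4·6-(3·4+2)·(6-4))/(6·6³·10000) = -77/101250 m
Superposition: y = Σ y_i = -31691/6328125 m ≈ -0.005008 m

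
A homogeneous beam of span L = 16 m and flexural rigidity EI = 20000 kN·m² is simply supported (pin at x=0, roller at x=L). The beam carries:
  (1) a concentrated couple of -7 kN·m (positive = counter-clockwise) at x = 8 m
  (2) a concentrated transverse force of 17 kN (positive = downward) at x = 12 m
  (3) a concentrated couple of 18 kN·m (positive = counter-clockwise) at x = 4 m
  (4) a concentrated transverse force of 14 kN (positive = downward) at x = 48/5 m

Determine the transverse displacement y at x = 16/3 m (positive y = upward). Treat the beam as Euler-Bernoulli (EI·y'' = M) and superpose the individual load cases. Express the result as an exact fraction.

Load 1 — applied couple M₀=-7 kN·m at a=8 m (b=L-a=8):
  y_1 = (M₀x³/(6L)+C₁x)/EI  [x≤a] with C₁=M₀(3b²-L²)/(6L)=14/3 = ((-7)·(16/3)³/(6·16)+(14/3)·(16/3))/20000 = 7/10125 m
Load 2 — point force P=17 kN at a=12 m (b=L-a=4):
  y_2 = -Pbx(L²-b²-x²)/(6LEI)  [x≤a] = -17·4·(16/3)·(16²-4²-(16/3)²)/(6·16·20000) = -2023/50625 m
Load 3 — applied couple M₀=18 kN·m at a=4 m (b=L-a=12):
  y_3 = (M₀x³/(6L)-M₀(x-a)²/2+C₁x)/EI  [x>a] with C₁=M₀(3b²-L²)/(6L)=33 = (18·(16/3)³/(6·16)-18·((16/3)-4)²/2+33·(16/3))/20000 = 53/5625 m
Load 4 — point force P=14 kN at a=48/5 m (b=L-a=32/5):
  y_4 = -Pbx(L²-b²-x²)/(6LEI)  [x≤a] = -14·(32/5)·(16/3)·(16²-(32/5)²-(16/3)²)/(6·16·20000) = -293888/6328125 m
Superposition: y = Σ y_i = -160921/2109375 m ≈ -0.076288 m

y(16/3) = -160921/2109375 m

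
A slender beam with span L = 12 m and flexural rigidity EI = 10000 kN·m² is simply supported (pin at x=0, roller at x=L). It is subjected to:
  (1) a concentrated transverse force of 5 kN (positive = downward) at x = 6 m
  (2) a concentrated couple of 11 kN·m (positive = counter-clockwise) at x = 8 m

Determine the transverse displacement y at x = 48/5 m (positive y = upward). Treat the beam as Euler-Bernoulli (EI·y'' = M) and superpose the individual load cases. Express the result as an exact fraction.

Load 1 — point force P=5 kN at a=6 m (b=L-a=6):
  y_1 = -Pa(L-x)(2Lx-a²-x²)/(6LEI)  [x>a] = -5·6·(12-(48/5))·(2·12·(48/5)-6²-(48/5)²)/(6·12·10000) = -639/62500 m
Load 2 — applied couple M₀=11 kN·m at a=8 m (b=L-a=4):
  y_2 = (M₀x³/(6L)-M₀(x-a)²/2+C₁x)/EI  [x>a] with C₁=M₀(3b²-L²)/(6L)=-44/3 = (11·(48/5)³/(6·12)-11·((48/5)-8)²/2+(-44/3)·(48/5))/10000 = -154/78125 m
Superposition: y = Σ y_i = -3811/312500 m ≈ -0.012195 m

y(48/5) = -3811/312500 m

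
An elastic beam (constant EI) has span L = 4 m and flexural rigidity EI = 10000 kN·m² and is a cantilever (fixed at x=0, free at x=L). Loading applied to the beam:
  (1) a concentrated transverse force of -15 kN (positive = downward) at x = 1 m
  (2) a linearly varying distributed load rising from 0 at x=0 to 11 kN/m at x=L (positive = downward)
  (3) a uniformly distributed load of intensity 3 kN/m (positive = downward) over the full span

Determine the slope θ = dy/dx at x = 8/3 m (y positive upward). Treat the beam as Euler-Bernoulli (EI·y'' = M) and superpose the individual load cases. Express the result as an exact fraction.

Load 1 — point force P=-15 kN at a=1 m (b=L-a=3):
  θ_1 = -Pa²/(2EI)  [x>a] = -(-15)·1²/(2·10000) = 3/4000 rad
Load 2 — triangular load w₀=11 kN/m (0→w₀ over full span):
  θ_2 = (w₀Lx²/4-w₀L²x/3-w₀x⁴/(24L))/EI = (11·4·(8/3)²/4-11·4²·(8/3)/3-11·(8/3)⁴/(24·4))/10000 = -1276/151875 rad
Load 3 — uniform load w=3 kN/m over full span:
  θ_3 = -wx(x²-3Lx+3L²)/(6EI) = -3·(8/3)·((8/3)²-3·4·(8/3)+3·4²)/(6·10000) = -52/16875 rad
Superposition: θ = Σ θ_i = -52163/4860000 rad ≈ -0.010733 rad

θ(8/3) = -52163/4860000 rad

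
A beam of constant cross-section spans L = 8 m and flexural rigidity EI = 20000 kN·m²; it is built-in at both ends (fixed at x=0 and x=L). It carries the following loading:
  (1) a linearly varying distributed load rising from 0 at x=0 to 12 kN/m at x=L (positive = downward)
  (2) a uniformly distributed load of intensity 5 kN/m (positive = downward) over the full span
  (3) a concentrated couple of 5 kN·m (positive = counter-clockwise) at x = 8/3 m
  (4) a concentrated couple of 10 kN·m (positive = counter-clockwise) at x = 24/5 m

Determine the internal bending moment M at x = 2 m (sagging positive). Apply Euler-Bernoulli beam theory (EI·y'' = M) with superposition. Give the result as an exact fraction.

Load 1 — triangular load w₀=12 kN/m (0→w₀ over full span):
  M_1 = 3w₀Lx/20 - w₀L²/30 - w₀x³/(6L) = 3·12·8·2/20 - 12·8²/30 - 12·2³/(6·8) = 6/5 kN·m
Load 2 — uniform load w=5 kN/m over full span:
  M_2 = wLx/2 - wL²/12 - wx²/2 = 5·8·2/2 - 5·8²/12 - 5·2²/2 = 10/3 kN·m
Load 3 — applied couple M₀=5 kN·m at a=8/3 m (b=L-a=16/3):
  M_3 = R_Ax - M_A  [x≤a] with R_A=5/6, M_A=0 = (5/6)·2 - 0 = 5/3 kN·m
Load 4 — applied couple M₀=10 kN·m at a=24/5 m (b=L-a=16/5):
  M_4 = R_Ax - M_A  [x≤a] with R_A=9/5, M_A=16/5 = (9/5)·2 - (16/5) = 2/5 kN·m
Superposition: M = Σ M_i = 33/5 kN·m ≈ 6.600000 kN·m

M(2) = 33/5 kN·m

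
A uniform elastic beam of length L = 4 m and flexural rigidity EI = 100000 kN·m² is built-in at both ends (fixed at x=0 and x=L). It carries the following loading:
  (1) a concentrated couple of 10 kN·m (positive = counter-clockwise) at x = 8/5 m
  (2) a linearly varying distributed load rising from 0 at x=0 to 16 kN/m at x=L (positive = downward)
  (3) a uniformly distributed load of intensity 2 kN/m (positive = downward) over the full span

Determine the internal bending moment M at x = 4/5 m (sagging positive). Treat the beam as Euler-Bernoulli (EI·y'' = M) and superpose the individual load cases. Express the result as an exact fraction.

M(4/5) = 142/375 kN·m

Load 1 — applied couple M₀=10 kN·m at a=8/5 m (b=L-a=12/5):
  M_1 = R_Ax - M_A  [x≤a] with R_A=18/5, M_A=6/5 = (18/5)·(4/5) - (6/5) = 42/25 kN·m
Load 2 — triangular load w₀=16 kN/m (0→w₀ over full span):
  M_2 = 3w₀Lx/20 - w₀L²/30 - w₀x³/(6L) = 3·16·4·(4/5)/20 - 16·4²/30 - 16·(4/5)³/(6·4) = -448/375 kN·m
Load 3 — uniform load w=2 kN/m over full span:
  M_3 = wLx/2 - wL²/12 - wx²/2 = 2·4·(4/5)/2 - 2·4²/12 - 2·(4/5)²/2 = -8/75 kN·m
Superposition: M = Σ M_i = 142/375 kN·m ≈ 0.378667 kN·m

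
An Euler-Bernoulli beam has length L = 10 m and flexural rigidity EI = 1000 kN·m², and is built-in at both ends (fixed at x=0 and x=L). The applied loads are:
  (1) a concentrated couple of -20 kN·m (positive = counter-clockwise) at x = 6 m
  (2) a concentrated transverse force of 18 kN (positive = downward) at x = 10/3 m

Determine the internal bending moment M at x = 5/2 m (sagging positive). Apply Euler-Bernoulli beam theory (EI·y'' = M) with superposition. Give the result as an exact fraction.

Load 1 — applied couple M₀=-20 kN·m at a=6 m (b=L-a=4):
  M_1 = R_Ax - M_A  [x≤a] with R_A=-72/25, M_A=-32/5 = (-72/25)·(5/2) - (-32/5) = -4/5 kN·m
Load 2 — point force P=18 kN at a=10/3 m (b=L-a=20/3):
  M_2 = Pb²(3a+b)x/L³ - Pab²/L²  [x≤a] = 18·(20/3)²·(3·(10/3)+(20/3))·(5/2)/10³ - 18·(10/3)·(20/3)²/10² = 20/3 kN·m
Superposition: M = Σ M_i = 88/15 kN·m ≈ 5.866667 kN·m

M(5/2) = 88/15 kN·m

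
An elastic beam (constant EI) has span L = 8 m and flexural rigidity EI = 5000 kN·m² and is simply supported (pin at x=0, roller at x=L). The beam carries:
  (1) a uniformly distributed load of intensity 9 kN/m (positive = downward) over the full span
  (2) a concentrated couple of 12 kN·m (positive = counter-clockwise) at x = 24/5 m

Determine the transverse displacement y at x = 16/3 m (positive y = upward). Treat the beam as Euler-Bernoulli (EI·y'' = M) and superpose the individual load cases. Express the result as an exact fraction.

y(16/3) = -35888/421875 m

Load 1 — uniform load w=9 kN/m over full span:
  y_1 = -wx(L³-2Lx²+x³)/(24EI) = -9·(16/3)·(8³-2·8·(16/3)²+(16/3)³)/(24·5000) = -1408/16875 m
Load 2 — applied couple M₀=12 kN·m at a=24/5 m (b=L-a=16/5):
  y_2 = (M₀x³/(6L)-M₀(x-a)²/2+C₁x)/EI  [x>a] with C₁=M₀(3b²-L²)/(6L)=-208/25 = (12·(16/3)³/(6·8)-12·((16/3)-(24/5))²/2+(-208/25)·(16/3))/5000 = -688/421875 m
Superposition: y = Σ y_i = -35888/421875 m ≈ -0.085068 m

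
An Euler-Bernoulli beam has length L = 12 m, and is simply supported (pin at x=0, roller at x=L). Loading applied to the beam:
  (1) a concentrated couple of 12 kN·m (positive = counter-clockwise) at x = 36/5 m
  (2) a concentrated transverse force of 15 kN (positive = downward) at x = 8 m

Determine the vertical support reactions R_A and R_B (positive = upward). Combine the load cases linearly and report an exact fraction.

Load 1 — applied couple M₀=12 kN·m at a=36/5 m (b=L-a=24/5):
  R_A = M₀/L = 12/12 = 1 kN
  R_B = -M₀/L = -12/12 = -1 kN
Load 2 — point force P=15 kN at a=8 m (b=L-a=4):
  R_A = Pb/L = 15·4/12 = 5 kN
  R_B = Pa/L = 15·8/12 = 10 kN
Superposition: R_A = 6 kN, R_B = 9 kN

R_A = 6 kN, R_B = 9 kN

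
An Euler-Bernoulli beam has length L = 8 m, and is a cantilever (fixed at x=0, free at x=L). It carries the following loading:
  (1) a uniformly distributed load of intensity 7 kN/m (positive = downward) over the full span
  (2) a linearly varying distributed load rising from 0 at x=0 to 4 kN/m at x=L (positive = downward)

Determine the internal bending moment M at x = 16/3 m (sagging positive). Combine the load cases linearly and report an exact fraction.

M(16/3) = -3040/81 kN·m

Load 1 — uniform load w=7 kN/m over full span:
  M_1 = -w(L-x)²/2 = -7·(8-(16/3))²/2 = -224/9 kN·m
Load 2 — triangular load w₀=4 kN/m (0→w₀ over full span):
  M_2 = w₀Lx/2 - w₀L²/3 - w₀x³/(6L) = 4·8·(16/3)/2 - 4·8²/3 - 4·(16/3)³/(6·8) = -1024/81 kN·m
Superposition: M = Σ M_i = -3040/81 kN·m ≈ -37.530864 kN·m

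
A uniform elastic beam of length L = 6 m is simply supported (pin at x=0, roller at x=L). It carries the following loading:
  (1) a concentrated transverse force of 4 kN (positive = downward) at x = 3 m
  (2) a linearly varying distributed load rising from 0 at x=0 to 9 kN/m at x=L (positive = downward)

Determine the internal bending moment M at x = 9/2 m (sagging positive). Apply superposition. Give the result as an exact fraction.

M(9/2) = 663/32 kN·m

Load 1 — point force P=4 kN at a=3 m (b=L-a=3):
  M_1 = Pa(L-x)/L  [x>a] = 4·3·(6-(9/2))/6 = 3 kN·m
Load 2 — triangular load w₀=9 kN/m (0→w₀ over full span):
  M_2 = w₀Lx/6 - w₀x³/(6L) = 9·6·(9/2)/6 - 9·(9/2)³/(6·6) = 567/32 kN·m
Superposition: M = Σ M_i = 663/32 kN·m ≈ 20.718750 kN·m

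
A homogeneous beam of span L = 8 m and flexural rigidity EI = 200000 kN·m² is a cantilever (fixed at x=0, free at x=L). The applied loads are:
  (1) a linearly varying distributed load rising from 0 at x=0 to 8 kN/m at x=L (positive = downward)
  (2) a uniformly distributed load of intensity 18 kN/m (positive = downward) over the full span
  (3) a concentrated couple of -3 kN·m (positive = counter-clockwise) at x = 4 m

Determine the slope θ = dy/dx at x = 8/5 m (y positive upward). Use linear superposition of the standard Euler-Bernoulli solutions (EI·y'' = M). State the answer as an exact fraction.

θ(8/5) = -231269/46875000 rad

Load 1 — triangular load w₀=8 kN/m (0→w₀ over full span):
  θ_1 = (w₀Lx²/4-w₀L²x/3-w₀x⁴/(24L))/EI = (8·8·(8/5)²/4-8·8²·(8/5)/3-8·(8/5)⁴/(24·8))/200000 = -6808/5859375 rad
Load 2 — uniform load w=18 kN/m over full span:
  θ_2 = -wx(x²-3Lx+3L²)/(6EI) = -18·(8/5)·((8/5)²-3·8·(8/5)+3·8²)/(6·200000) = -1464/390625 rad
Load 3 — applied couple M₀=-3 kN·m at a=4 m (b=L-a=4):
  θ_3 = M₀x/EI  [x≤a] = (-3)·(8/5)/200000 = -3/125000 rad
Superposition: θ = Σ θ_i = -231269/46875000 rad ≈ -0.004934 rad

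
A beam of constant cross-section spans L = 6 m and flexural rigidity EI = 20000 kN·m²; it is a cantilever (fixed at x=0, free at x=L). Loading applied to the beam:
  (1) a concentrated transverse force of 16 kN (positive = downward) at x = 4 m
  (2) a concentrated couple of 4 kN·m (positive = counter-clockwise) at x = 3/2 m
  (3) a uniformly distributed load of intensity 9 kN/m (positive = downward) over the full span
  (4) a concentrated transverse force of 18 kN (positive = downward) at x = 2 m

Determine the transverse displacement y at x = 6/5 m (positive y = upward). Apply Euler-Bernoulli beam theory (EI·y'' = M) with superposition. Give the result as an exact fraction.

y(6/5) = -50373/6250000 m

Load 1 — point force P=16 kN at a=4 m (b=L-a=2):
  y_1 = -Px²(3a-x)/(6EI)  [x≤a] = -16·(6/5)²·(3·4-(6/5))/(6·20000) = -162/78125 m
Load 2 — applied couple M₀=4 kN·m at a=3/2 m (b=L-a=9/2):
  y_2 = M₀x²/(2EI)  [x≤a] = 4·(6/5)²/(2·20000) = 9/62500 m
Load 3 — uniform load w=9 kN/m over full span:
  y_3 = -wx²(x²-4Lx+6L²)/(24EI) = -9·(6/5)²·((6/5)²-4·6·(6/5)+6·6²)/(24·20000) = -31833/6250000 m
Load 4 — point force P=18 kN at a=2 m (b=L-a=4):
  y_4 = -Px²(3a-x)/(6EI)  [x≤a] = -18·(6/5)²·(3·2-(6/5))/(6·20000) = -81/78125 m
Superposition: y = Σ y_i = -50373/6250000 m ≈ -0.008060 m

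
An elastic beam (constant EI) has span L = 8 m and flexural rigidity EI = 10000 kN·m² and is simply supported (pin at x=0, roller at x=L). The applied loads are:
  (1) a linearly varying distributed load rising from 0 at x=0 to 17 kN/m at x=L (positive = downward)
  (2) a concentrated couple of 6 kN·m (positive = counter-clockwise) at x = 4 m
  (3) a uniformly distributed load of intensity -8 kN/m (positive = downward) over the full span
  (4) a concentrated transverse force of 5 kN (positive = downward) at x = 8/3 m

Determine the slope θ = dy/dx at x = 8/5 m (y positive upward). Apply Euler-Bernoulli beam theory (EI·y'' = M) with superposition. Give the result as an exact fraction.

Load 1 — triangular load w₀=17 kN/m (0→w₀ over full span):
  θ_1 = -w₀(7L⁴-30L²x²+15x⁴)/(360LEI) = -17·(7·8⁴-30·8²·(8/5)²+15·(8/5)⁴)/(360·8·10000) = -49504/3515625 rad
Load 2 — applied couple M₀=6 kN·m at a=4 m (b=L-a=4):
  θ_2 = (M₀x²/(2L)+C₁)/EI  [x≤a] with C₁=M₀(3b²-L²)/(6L)=-2 = (6·(8/5)²/(2·8)+(-2))/10000 = -13/125000 rad
Load 3 — uniform load w=-8 kN/m over full span:
  θ_3 = -w(L³-6Lx²+4x³)/(24EI) = -(-8)·(8³-6·8·(8/5)²+4·(8/5)³)/(24·10000) = 1056/78125 rad
Load 4 — point force P=5 kN at a=8/3 m (b=L-a=16/3):
  θ_4 = -Pb(L²-b²-3x²)/(6LEI)  [x≤a] = -5·(16/3)·(8²-(16/3)²-3·(8/5)²)/(6·8·10000) = -392/253125 rad
Superposition: θ = Σ θ_i = -561173/253125000 rad ≈ -0.002217 rad

θ(8/5) = -561173/253125000 rad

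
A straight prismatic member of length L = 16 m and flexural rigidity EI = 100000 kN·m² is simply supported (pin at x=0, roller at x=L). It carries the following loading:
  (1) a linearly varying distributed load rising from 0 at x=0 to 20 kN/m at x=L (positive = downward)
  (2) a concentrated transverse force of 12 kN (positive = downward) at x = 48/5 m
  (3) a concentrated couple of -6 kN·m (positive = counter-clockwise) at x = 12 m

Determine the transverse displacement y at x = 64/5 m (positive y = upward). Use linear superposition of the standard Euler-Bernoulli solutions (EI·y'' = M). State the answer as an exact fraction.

Load 1 — triangular load w₀=20 kN/m (0→w₀ over full span):
  y_1 = -w₀x(7L⁴-10L²x²+3x⁴)/(360LEI) = -20·(64/5)·(7·16⁴-10·16²·(64/5)²+3·(64/5)⁴)/(360·16·100000) = -520192/9765625 m
Load 2 — point force P=12 kN at a=48/5 m (b=L-a=32/5):
  y_2 = -Pa(L-x)(2Lx-a²-x²)/(6LEI)  [x>a] = -12·(48/5)·(16-(64/5))·(2·16·(64/5)-(48/5)²-(64/5)²)/(6·16·100000) = -2304/390625 m
Load 3 — applied couple M₀=-6 kN·m at a=12 m (b=L-a=4):
  y_3 = (M₀x³/(6L)-M₀(x-a)²/2+C₁x)/EI  [x>a] with C₁=M₀(3b²-L²)/(6L)=13 = ((-6)·(64/5)³/(6·16)-(-6)·((64/5)-12)²/2+13·(64/5))/100000 = 291/781250 m
Superposition: y = Σ y_i = -1148309/19531250 m ≈ -0.058793 m

y(64/5) = -1148309/19531250 m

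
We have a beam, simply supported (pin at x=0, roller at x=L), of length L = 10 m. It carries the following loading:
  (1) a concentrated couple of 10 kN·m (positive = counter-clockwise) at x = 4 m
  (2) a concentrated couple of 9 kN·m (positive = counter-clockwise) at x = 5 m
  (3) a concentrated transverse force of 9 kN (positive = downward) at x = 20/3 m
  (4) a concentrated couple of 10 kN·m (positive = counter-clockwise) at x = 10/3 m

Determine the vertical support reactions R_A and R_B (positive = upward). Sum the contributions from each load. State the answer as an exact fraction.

R_A = 59/10 kN, R_B = 31/10 kN

Load 1 — applied couple M₀=10 kN·m at a=4 m (b=L-a=6):
  R_A = M₀/L = 10/10 = 1 kN
  R_B = -M₀/L = -10/10 = -1 kN
Load 2 — applied couple M₀=9 kN·m at a=5 m (b=L-a=5):
  R_A = M₀/L = 9/10 kN
  R_B = -M₀/L = -9/10 kN
Load 3 — point force P=9 kN at a=20/3 m (b=L-a=10/3):
  R_A = Pb/L = 9·(10/3)/10 = 3 kN
  R_B = Pa/L = 9·(20/3)/10 = 6 kN
Load 4 — applied couple M₀=10 kN·m at a=10/3 m (b=L-a=20/3):
  R_A = M₀/L = 10/10 = 1 kN
  R_B = -M₀/L = -10/10 = -1 kN
Superposition: R_A = 59/10 kN, R_B = 31/10 kN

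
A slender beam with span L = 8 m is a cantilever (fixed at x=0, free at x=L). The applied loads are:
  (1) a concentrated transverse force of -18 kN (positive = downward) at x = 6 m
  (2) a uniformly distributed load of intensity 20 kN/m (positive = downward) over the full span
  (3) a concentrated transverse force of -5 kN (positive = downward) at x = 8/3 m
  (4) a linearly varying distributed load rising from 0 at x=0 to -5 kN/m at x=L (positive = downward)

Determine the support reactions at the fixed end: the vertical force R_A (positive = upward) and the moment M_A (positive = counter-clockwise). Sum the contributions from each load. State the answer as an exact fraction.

R_A = 117 kN, M_A = 412 kN·m

Load 1 — point force P=-18 kN at a=6 m (b=L-a=2):
  R_A = P = (-18) = -18 kN
  M_A = Pa = (-18)·6 = -108 kN·m
Load 2 — uniform load w=20 kN/m over full span:
  R_A = wL = 20·8 = 160 kN
  M_A = wL²/2 = 20·8²/2 = 640 kN·m
Load 3 — point force P=-5 kN at a=8/3 m (b=L-a=16/3):
  R_A = P = (-5) = -5 kN
  M_A = Pa = (-5)·(8/3) = -40/3 kN·m
Load 4 — triangular load w₀=-5 kN/m (0→w₀ over full span):
  R_A = w₀L/2 = (-5)·8/2 = -20 kN
  M_A = w₀L²/3 = (-5)·8²/3 = -320/3 kN·m
Superposition: R_A = 117 kN, M_A = 412 kN·m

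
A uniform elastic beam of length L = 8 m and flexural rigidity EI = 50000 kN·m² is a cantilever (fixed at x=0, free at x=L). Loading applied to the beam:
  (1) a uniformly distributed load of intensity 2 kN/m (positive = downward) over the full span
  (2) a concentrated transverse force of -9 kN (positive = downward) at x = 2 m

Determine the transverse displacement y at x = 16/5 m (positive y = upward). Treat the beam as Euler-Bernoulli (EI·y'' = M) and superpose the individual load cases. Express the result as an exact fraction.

Load 1 — uniform load w=2 kN/m over full span:
  y_1 = -wx²(x²-4Lx+6L²)/(24EI) = -2·(16/5)²·((16/5)²-4·8·(16/5)+6·8²)/(24·50000) = -9728/1953125 m
Load 2 — point force P=-9 kN at a=2 m (b=L-a=6):
  y_2 = -Pa²(3x-a)/(6EI)  [x>a] = -(-9)·2²·(3·(16/5)-2)/(6·50000) = 57/62500 m
Superposition: y = Σ y_i = -31787/7812500 m ≈ -0.004069 m

y(16/5) = -31787/7812500 m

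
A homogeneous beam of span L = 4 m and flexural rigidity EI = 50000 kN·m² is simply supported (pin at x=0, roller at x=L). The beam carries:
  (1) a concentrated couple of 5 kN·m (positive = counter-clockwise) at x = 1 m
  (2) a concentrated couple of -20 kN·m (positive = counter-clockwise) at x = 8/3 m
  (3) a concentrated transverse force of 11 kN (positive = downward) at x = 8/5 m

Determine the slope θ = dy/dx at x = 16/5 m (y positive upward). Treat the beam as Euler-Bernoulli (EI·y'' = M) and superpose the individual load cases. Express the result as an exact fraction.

θ(16/5) = 857/450000000 rad

Load 1 — applied couple M₀=5 kN·m at a=1 m (b=L-a=3):
  θ_1 = (M₀x²/(2L)-M₀(x-a)+C₁)/EI  [x>a] with C₁=M₀(3b²-L²)/(6L)=55/24 = (5·(16/5)²/(2·4)-5·((16/5)-1)+(55/24))/50000 = -277/6000000 rad
Load 2 — applied couple M₀=-20 kN·m at a=8/3 m (b=L-a=4/3):
  θ_2 = (M₀x²/(2L)-M₀(x-a)+C₁)/EI  [x>a] with C₁=M₀(3b²-L²)/(6L)=80/9 = ((-20)·(16/5)²/(2·4)-(-20)·((16/5)-(8/3))+(80/9))/50000 = -17/140625 rad
Load 3 — point force P=11 kN at a=8/5 m (b=L-a=12/5):
  θ_3 = -Pa(2L²-6Lx+3x²+a²)/(6LEI)  [x>a] = -11·(8/5)·(2·4²-6·4·(16/5)+3·(16/5)²+(8/5)²)/(6·4·50000) = 66/390625 rad
Superposition: θ = Σ θ_i = 857/450000000 rad ≈ 0.000002 rad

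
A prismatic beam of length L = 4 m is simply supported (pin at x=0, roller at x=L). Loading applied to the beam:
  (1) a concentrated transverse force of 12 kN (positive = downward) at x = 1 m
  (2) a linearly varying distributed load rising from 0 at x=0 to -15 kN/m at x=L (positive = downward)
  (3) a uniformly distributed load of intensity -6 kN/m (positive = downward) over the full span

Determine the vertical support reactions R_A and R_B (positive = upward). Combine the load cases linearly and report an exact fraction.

R_A = -13 kN, R_B = -29 kN

Load 1 — point force P=12 kN at a=1 m (b=L-a=3):
  R_A = Pb/L = 12·3/4 = 9 kN
  R_B = Pa/L = 12·1/4 = 3 kN
Load 2 — triangular load w₀=-15 kN/m (0→w₀ over full span):
  R_A = w₀L/6 = (-15)·4/6 = -10 kN
  R_B = w₀L/3 = (-15)·4/3 = -20 kN
Load 3 — uniform load w=-6 kN/m over full span:
  R_A = wL/2 = (-6)·4/2 = -12 kN
  R_B = wL/2 = (-6)·4/2 = -12 kN
Superposition: R_A = -13 kN, R_B = -29 kN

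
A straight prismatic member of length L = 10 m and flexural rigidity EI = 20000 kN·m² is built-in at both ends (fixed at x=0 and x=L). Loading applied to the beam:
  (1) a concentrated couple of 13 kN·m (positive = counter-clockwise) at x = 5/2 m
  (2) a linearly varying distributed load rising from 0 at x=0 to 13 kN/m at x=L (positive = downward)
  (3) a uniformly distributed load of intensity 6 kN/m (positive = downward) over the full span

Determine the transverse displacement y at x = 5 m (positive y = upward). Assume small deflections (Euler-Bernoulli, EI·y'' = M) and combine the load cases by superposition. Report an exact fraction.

y(5) = -293/19200 m

Load 1 — applied couple M₀=13 kN·m at a=5/2 m (b=L-a=15/2):
  y_1 = (R_Ax³/6 - M_Ax²/2 - M₀(x-a)²/2)/EI  [x>a] with R_A=117/80, M_A=-39/16 = ((117/80)·5³/6 - (-39/16)·5²/2 - 13·(5-(5/2))²/2)/20000 = 13/12800 m
Load 2 — triangular load w₀=13 kN/m (0→w₀ over full span):
  y_2 = -w₀x²(L-x)²(x+2L)/(120LEI) = -13·5²·(10-5)²·(5+2·10)/(120·10·20000) = -13/1536 m
Load 3 — uniform load w=6 kN/m over full span:
  y_3 = -wx²(L-x)²/(24EI) = -6·5²·(10-5)²/(24·20000) = -1/128 m
Superposition: y = Σ y_i = -293/19200 m ≈ -0.015260 m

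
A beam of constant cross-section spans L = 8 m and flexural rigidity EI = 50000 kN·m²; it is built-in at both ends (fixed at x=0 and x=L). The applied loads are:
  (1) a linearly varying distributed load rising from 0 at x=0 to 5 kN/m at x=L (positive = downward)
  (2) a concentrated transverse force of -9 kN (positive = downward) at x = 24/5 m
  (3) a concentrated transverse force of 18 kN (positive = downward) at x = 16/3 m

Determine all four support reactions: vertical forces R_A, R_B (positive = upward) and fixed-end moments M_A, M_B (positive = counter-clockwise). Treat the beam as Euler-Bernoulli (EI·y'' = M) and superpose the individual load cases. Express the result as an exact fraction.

R_A = 2812/375 kN, M_A = 5408/375 kN·m, R_B = 8063/375 kN, M_B = -10112/375 kN·m

Load 1 — triangular load w₀=5 kN/m (0→w₀ over full span):
  R_A = 3w₀L/20 = 3·5·8/20 = 6 kN
  M_A = w₀L²/30 = 5·8²/30 = 32/3 kN·m
  R_B = 7w₀L/20 = 7·5·8/20 = 14 kN
  M_B = -w₀L²/20 = -5·8²/20 = -16 kN·m
Load 2 — point force P=-9 kN at a=24/5 m (b=L-a=16/5):
  R_A = Pb²(3a+b)/L³ = (-9)·(16/5)²·(3·(24/5)+(16/5))/8³ = -396/125 kN
  M_A = Pab²/L² = (-9)·(24/5)·(16/5)²/8² = -864/125 kN·m
  R_B = Pa²(a+3b)/L³ = (-9)·(24/5)²·((24/5)+3·(16/5))/8³ = -729/125 kN
  M_B = -Pa²b/L² = -(-9)·(24/5)²·(16/5)/8² = 1296/125 kN·m
Load 3 — point force P=18 kN at a=16/3 m (b=L-a=8/3):
  R_A = Pb²(3a+b)/L³ = 18·(8/3)²·(3·(16/3)+(8/3))/8³ = 14/3 kN
  M_A = Pab²/L² = 18·(16/3)·(8/3)²/8² = 32/3 kN·m
  R_B = Pa²(a+3b)/L³ = 18·(16/3)²·((16/3)+3·(8/3))/8³ = 40/3 kN
  M_B = -Pa²b/L² = -18·(16/3)²·(8/3)/8² = -64/3 kN·m
Superposition: R_A = 2812/375 kN, M_A = 5408/375 kN·m, R_B = 8063/375 kN, M_B = -10112/375 kN·m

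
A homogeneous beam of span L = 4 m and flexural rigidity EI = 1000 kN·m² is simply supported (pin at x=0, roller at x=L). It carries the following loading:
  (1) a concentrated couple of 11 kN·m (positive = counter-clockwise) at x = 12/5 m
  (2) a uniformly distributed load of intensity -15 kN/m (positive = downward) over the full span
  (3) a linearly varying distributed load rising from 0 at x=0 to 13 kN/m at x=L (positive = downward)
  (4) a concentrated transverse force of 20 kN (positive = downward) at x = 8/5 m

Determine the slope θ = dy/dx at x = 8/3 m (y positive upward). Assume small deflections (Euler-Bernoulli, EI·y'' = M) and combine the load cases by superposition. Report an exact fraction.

Load 1 — applied couple M₀=11 kN·m at a=12/5 m (b=L-a=8/5):
  θ_1 = (M₀x²/(2L)-M₀(x-a)+C₁)/EI  [x>a] with C₁=M₀(3b²-L²)/(6L)=-286/75 = (11·(8/3)²/(2·4)-11·((8/3)-(12/5))+(-286/75))/1000 = 341/112500 rad
Load 2 — uniform load w=-15 kN/m over full span:
  θ_2 = -w(L³-6Lx²+4x³)/(24EI) = -(-15)·(4³-6·4·(8/3)²+4·(8/3)³)/(24·1000) = -13/675 rad
Load 3 — triangular load w₀=13 kN/m (0→w₀ over full span):
  θ_3 = -w₀(7L⁴-30L²x²+15x⁴)/(360LEI) = -13·(7·4⁴-30·4²·(8/3)²+15·(8/3)⁴)/(360·4·1000) = 1183/151875 rad
Load 4 — point force P=20 kN at a=8/5 m (b=L-a=12/5):
  θ_4 = -Pa(2L²-6Lx+3x²+a²)/(6LEI)  [x>a] = -20·(8/5)·(2·4²-6·4·(8/3)+3·(8/3)²+(8/5)²)/(6·4·1000) = 304/28125 rad
Superposition: θ = Σ θ_i = 7199/3037500 rad ≈ 0.002370 rad

θ(8/3) = 7199/3037500 rad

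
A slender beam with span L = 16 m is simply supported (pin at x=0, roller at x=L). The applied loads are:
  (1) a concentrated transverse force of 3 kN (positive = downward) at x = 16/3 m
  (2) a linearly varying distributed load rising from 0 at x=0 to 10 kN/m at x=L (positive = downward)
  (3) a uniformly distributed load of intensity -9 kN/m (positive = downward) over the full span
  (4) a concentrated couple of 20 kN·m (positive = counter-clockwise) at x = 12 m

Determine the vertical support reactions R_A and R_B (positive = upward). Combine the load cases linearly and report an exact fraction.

Load 1 — point force P=3 kN at a=16/3 m (b=L-a=32/3):
  R_A = Pb/L = 3·(32/3)/16 = 2 kN
  R_B = Pa/L = 3·(16/3)/16 = 1 kN
Load 2 — triangular load w₀=10 kN/m (0→w₀ over full span):
  R_A = w₀L/6 = 10·16/6 = 80/3 kN
  R_B = w₀L/3 = 10·16/3 = 160/3 kN
Load 3 — uniform load w=-9 kN/m over full span:
  R_A = wL/2 = (-9)·16/2 = -72 kN
  R_B = wL/2 = (-9)·16/2 = -72 kN
Load 4 — applied couple M₀=20 kN·m at a=12 m (b=L-a=4):
  R_A = M₀/L = 20/16 = 5/4 kN
  R_B = -M₀/L = -20/16 = -5/4 kN
Superposition: R_A = -505/12 kN, R_B = -227/12 kN

R_A = -505/12 kN, R_B = -227/12 kN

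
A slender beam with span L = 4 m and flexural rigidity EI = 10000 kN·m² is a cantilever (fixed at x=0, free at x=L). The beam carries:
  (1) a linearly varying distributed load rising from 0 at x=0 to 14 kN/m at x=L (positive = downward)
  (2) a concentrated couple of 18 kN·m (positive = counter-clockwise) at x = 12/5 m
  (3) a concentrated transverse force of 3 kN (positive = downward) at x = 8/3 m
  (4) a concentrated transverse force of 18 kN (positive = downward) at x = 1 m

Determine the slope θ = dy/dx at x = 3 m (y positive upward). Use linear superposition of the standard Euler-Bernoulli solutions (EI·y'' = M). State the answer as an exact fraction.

Load 1 — triangular load w₀=14 kN/m (0→w₀ over full span):
  θ_1 = (w₀Lx²/4-w₀L²x/3-w₀x⁴/(24L))/EI = (14·4·3²/4-14·4²·3/3-14·3⁴/(24·4))/10000 = -1757/160000 rad
Load 2 — applied couple M₀=18 kN·m at a=12/5 m (b=L-a=8/5):
  θ_2 = M₀a/EI  [x>a] = 18·(12/5)/10000 = 27/6250 rad
Load 3 — point force P=3 kN at a=8/3 m (b=L-a=4/3):
  θ_3 = -Pa²/(2EI)  [x>a] = -3·(8/3)²/(2·10000) = -2/1875 rad
Load 4 — point force P=18 kN at a=1 m (b=L-a=3):
  θ_4 = -Pa²/(2EI)  [x>a] = -18·1²/(2·10000) = -9/10000 rad
Superposition: θ = Σ θ_i = -20707/2400000 rad ≈ -0.008628 rad

θ(3) = -20707/2400000 rad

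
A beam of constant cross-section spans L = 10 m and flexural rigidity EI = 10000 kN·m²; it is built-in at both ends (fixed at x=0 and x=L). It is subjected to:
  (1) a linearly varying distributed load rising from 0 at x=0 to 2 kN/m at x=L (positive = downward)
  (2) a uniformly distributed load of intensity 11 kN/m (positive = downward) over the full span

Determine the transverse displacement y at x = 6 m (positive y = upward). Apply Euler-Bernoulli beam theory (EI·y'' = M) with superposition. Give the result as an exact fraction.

Load 1 — triangular load w₀=2 kN/m (0→w₀ over full span):
  y_1 = -w₀x²(L-x)²(x+2L)/(120LEI) = -2·6²·(10-6)²·(6+2·10)/(120·10·10000) = -39/15625 m
Load 2 — uniform load w=11 kN/m over full span:
  y_2 = -wx²(L-x)²/(24EI) = -11·6²·(10-6)²/(24·10000) = -33/1250 m
Superposition: y = Σ y_i = -903/31250 m ≈ -0.028896 m

y(6) = -903/31250 m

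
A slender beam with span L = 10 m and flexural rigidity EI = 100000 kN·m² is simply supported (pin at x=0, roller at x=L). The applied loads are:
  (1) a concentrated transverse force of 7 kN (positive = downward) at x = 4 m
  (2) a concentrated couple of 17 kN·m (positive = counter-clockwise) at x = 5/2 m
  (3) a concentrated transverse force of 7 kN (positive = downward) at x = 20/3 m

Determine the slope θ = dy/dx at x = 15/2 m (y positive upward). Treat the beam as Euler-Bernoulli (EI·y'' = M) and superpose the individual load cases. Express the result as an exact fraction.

θ(15/2) = 134033/324000000 rad

Load 1 — point force P=7 kN at a=4 m (b=L-a=6):
  θ_1 = -Pa(2L²-6Lx+3x²+a²)/(6LEI)  [x>a] = -7·4·(2·10²-6·10·(15/2)+3·(15/2)²+4²)/(6·10·100000) = 609/2000000 rad
Load 2 — applied couple M₀=17 kN·m at a=5/2 m (b=L-a=15/2):
  θ_2 = (M₀x²/(2L)-M₀(x-a)+C₁)/EI  [x>a] with C₁=M₀(3b²-L²)/(6L)=935/48 = (17·(15/2)²/(2·10)-17·((15/2)-(5/2))+(935/48))/100000 = -17/96000 rad
Load 3 — point force P=7 kN at a=20/3 m (b=L-a=10/3):
  θ_3 = -Pa(2L²-6Lx+3x²+a²)/(6LEI)  [x>a] = -7·(20/3)·(2·10²-6·10·(15/2)+3·(15/2)²+(20/3)²)/(6·10·100000) = 371/1296000 rad
Superposition: θ = Σ θ_i = 134033/324000000 rad ≈ 0.000414 rad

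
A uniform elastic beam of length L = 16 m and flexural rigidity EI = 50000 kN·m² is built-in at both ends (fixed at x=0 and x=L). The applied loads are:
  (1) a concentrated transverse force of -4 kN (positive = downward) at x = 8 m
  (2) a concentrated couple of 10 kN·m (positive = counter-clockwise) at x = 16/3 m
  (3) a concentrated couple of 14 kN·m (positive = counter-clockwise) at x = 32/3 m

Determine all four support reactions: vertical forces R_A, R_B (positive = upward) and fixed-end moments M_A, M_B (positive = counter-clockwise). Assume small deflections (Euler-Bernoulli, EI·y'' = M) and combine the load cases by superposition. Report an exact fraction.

Load 1 — point force P=-4 kN at a=8 m (b=L-a=8):
  R_A = Pb²(3a+b)/L³ = (-4)·8²·(3·8+8)/16³ = -2 kN
  M_A = Pab²/L² = (-4)·8·8²/16² = -8 kN·m
  R_B = Pa²(a+3b)/L³ = (-4)·8²·(8+3·8)/16³ = -2 kN
  M_B = -Pa²b/L² = -(-4)·8²·8/16² = 8 kN·m
Load 2 — applied couple M₀=10 kN·m at a=16/3 m (b=L-a=32/3):
  R_A = 6M₀ab/L³ = 6·10·(16/3)·(32/3)/16³ = 5/6 kN
  M_A = M₀b(2a-b)/L² = 10·(32/3)·(2·(16/3)-(32/3))/16² = 0 kN·m
  R_B = -6M₀ab/L³ = -6·10·(16/3)·(32/3)/16³ = -5/6 kN
  M_B = M₀a(2b-a)/L² = 10·(16/3)·(2·(32/3)-(16/3))/16² = 10/3 kN·m
Load 3 — applied couple M₀=14 kN·m at a=32/3 m (b=L-a=16/3):
  R_A = 6M₀ab/L³ = 6·14·(32/3)·(16/3)/16³ = 7/6 kN
  M_A = M₀b(2a-b)/L² = 14·(16/3)·(2·(32/3)-(16/3))/16² = 14/3 kN·m
  R_B = -6M₀ab/L³ = -6·14·(32/3)·(16/3)/16³ = -7/6 kN
  M_B = M₀a(2b-a)/L² = 14·(32/3)·(2·(16/3)-(32/3))/16² = 0 kN·m
Superposition: R_A = 0 kN, M_A = -10/3 kN·m, R_B = -4 kN, M_B = 34/3 kN·m

R_A = 0 kN, M_A = -10/3 kN·m, R_B = -4 kN, M_B = 34/3 kN·m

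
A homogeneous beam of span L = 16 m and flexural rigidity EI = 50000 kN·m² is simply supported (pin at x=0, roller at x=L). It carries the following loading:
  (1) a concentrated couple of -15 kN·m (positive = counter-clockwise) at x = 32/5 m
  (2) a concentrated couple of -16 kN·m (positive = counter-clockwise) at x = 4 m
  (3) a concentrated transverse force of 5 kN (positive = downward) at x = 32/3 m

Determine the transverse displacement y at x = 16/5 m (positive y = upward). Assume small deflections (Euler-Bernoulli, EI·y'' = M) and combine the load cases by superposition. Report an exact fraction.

Load 1 — applied couple M₀=-15 kN·m at a=32/5 m (b=L-a=48/5):
  y_1 = (M₀x³/(6L)+C₁x)/EI  [x≤a] with C₁=M₀(3b²-L²)/(6L)=-16/5 = ((-15)·(16/5)³/(6·16)+(-16/5)·(16/5))/50000 = -24/78125 m
Load 2 — applied couple M₀=-16 kN·m at a=4 m (b=L-a=12):
  y_2 = (M₀x³/(6L)+C₁x)/EI  [x≤a] with C₁=M₀(3b²-L²)/(6L)=-88/3 = ((-16)·(16/5)³/(6·16)+(-88/3)·(16/5))/50000 = -776/390625 m
Load 3 — point force P=5 kN at a=32/3 m (b=L-a=16/3):
  y_3 = -Pbx(L²-b²-x²)/(6LEI)  [x≤a] = -5·(16/3)·(16/5)·(16²-(16/3)²-(16/5)²)/(6·16·50000) = -24448/6328125 m
Superposition: y = Σ y_i = -194816/31640625 m ≈ -0.006157 m

y(16/5) = -194816/31640625 m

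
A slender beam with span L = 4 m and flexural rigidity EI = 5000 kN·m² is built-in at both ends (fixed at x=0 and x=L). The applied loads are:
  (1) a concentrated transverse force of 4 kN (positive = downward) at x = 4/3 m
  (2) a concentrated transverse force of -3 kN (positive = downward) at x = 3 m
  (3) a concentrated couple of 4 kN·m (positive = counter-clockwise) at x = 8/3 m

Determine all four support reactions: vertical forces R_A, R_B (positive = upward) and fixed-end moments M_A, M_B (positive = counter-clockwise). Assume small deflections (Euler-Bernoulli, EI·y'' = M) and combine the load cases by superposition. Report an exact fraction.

R_A = 3307/864 kN, M_A = 1357/432 kN·m, R_B = -2443/864 kN, M_B = 217/432 kN·m

Load 1 — point force P=4 kN at a=4/3 m (b=L-a=8/3):
  R_A = Pb²(3a+b)/L³ = 4·(8/3)²·(3·(4/3)+(8/3))/4³ = 80/27 kN
  M_A = Pab²/L² = 4·(4/3)·(8/3)²/4² = 64/27 kN·m
  R_B = Pa²(a+3b)/L³ = 4·(4/3)²·((4/3)+3·(8/3))/4³ = 28/27 kN
  M_B = -Pa²b/L² = -4·(4/3)²·(8/3)/4² = -32/27 kN·m
Load 2 — point force P=-3 kN at a=3 m (b=L-a=1):
  R_A = Pb²(3a+b)/L³ = (-3)·1²·(3·3+1)/4³ = -15/32 kN
  M_A = Pab²/L² = (-3)·3·1²/4² = -9/16 kN·m
  R_B = Pa²(a+3b)/L³ = (-3)·3²·(3+3·1)/4³ = -81/32 kN
  M_B = -Pa²b/L² = -(-3)·3²·1/4² = 27/16 kN·m
Load 3 — applied couple M₀=4 kN·m at a=8/3 m (b=L-a=4/3):
  R_A = 6M₀ab/L³ = 6·4·(8/3)·(4/3)/4³ = 4/3 kN
  M_A = M₀b(2a-b)/L² = 4·(4/3)·(2·(8/3)-(4/3))/4² = 4/3 kN·m
  R_B = -6M₀ab/L³ = -6·4·(8/3)·(4/3)/4³ = -4/3 kN
  M_B = M₀a(2b-a)/L² = 4·(8/3)·(2·(4/3)-(8/3))/4² = 0 kN·m
Superposition: R_A = 3307/864 kN, M_A = 1357/432 kN·m, R_B = -2443/864 kN, M_B = 217/432 kN·m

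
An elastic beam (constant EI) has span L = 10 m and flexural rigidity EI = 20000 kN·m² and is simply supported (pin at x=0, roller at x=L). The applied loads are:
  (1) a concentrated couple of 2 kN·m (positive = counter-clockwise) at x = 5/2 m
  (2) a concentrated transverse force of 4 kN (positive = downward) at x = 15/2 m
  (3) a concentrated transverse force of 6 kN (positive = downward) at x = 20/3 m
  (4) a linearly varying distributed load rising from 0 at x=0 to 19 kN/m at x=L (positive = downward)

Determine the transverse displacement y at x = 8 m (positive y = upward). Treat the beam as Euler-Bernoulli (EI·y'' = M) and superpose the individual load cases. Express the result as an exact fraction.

y(8) = -590963/13500000 m

Load 1 — applied couple M₀=2 kN·m at a=5/2 m (b=L-a=15/2):
  y_1 = (M₀x³/(6L)-M₀(x-a)²/2+C₁x)/EI  [x>a] with C₁=M₀(3b²-L²)/(6L)=55/24 = (2·8³/(6·10)-2·(8-(5/2))²/2+(55/24)·8)/20000 = 103/400000 m
Load 2 — point force P=4 kN at a=15/2 m (b=L-a=5/2):
  y_2 = -Pa(L-x)(2Lx-a²-x²)/(6LEI)  [x>a] = -4·(15/2)·(10-8)·(2·10·8-(15/2)²-8²)/(6·10·20000) = -159/80000 m
Load 3 — point force P=6 kN at a=20/3 m (b=L-a=10/3):
  y_3 = -Pa(L-x)(2Lx-a²-x²)/(6LEI)  [x>a] = -6·(20/3)·(10-8)·(2·10·8-(20/3)²-8²)/(6·10·20000) = -58/16875 m
Load 4 — triangular load w₀=19 kN/m (0→w₀ over full span):
  y_4 = -w₀x(7L⁴-10L²x²+3x⁴)/(360LEI) = -19·8·(7·10⁴-10·10²·8²+3·8⁴)/(360·10·20000) = -2413/62500 m
Superposition: y = Σ y_i = -590963/13500000 m ≈ -0.043775 m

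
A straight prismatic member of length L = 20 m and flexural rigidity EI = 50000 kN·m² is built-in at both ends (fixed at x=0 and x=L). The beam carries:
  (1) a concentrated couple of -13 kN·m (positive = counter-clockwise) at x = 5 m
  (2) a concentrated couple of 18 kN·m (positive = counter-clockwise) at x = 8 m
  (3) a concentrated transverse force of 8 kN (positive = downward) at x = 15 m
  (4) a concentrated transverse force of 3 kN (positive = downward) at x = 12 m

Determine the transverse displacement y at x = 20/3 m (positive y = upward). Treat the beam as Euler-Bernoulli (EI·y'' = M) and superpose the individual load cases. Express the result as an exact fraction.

y(20/3) = -9599/2025000 m

Load 1 — applied couple M₀=-13 kN·m at a=5 m (b=L-a=15):
  y_1 = (R_Ax³/6 - M_Ax²/2 - M₀(x-a)²/2)/EI  [x>a] with R_A=-117/160, M_A=39/16 = ((-117/160)·(20/3)³/6 - (39/16)·(20/3)²/2 - (-13)·((20/3)-5)²/2)/50000 = -13/9000 m
Load 2 — applied couple M₀=18 kN·m at a=8 m (b=L-a=12):
  y_2 = (R_Ax³/6 - M_Ax²/2)/EI  [x≤a] with R_A=162/125, M_A=54/25 = ((162/125)·(20/3)³/6 - (54/25)·(20/3)²/2)/50000 = 1/3125 m
Load 3 — point force P=8 kN at a=15 m (b=L-a=5):
  y_3 = -Pb²x²(3aL-(3a+b)x)/(6L³EI)  [x≤a] = -8·5²·(20/3)²·(3·15·20-(3·15+5)·(20/3))/(6·20³·50000) = -17/8100 m
Load 4 — point force P=3 kN at a=12 m (b=L-a=8):
  y_4 = -Pb²x²(3aL-(3a+b)x)/(6L³EI)  [x≤a] = -3·8²·(20/3)²·(3·12·20-(3·12+8)·(20/3))/(6·20³·50000) = -128/84375 m
Superposition: y = Σ y_i = -9599/2025000 m ≈ -0.004740 m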